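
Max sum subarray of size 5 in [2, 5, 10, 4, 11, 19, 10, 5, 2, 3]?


[0:5]: 32
[1:6]: 49
[2:7]: 54
[3:8]: 49
[4:9]: 47
[5:10]: 39

Max: 54 at [2:7]


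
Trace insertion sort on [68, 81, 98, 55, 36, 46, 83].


Initial: [68, 81, 98, 55, 36, 46, 83]
Insert 81: [68, 81, 98, 55, 36, 46, 83]
Insert 98: [68, 81, 98, 55, 36, 46, 83]
Insert 55: [55, 68, 81, 98, 36, 46, 83]
Insert 36: [36, 55, 68, 81, 98, 46, 83]
Insert 46: [36, 46, 55, 68, 81, 98, 83]
Insert 83: [36, 46, 55, 68, 81, 83, 98]

Sorted: [36, 46, 55, 68, 81, 83, 98]


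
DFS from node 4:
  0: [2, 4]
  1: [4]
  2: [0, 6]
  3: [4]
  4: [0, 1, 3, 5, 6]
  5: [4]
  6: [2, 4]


Visit 4, push [6, 5, 3, 1, 0]
Visit 0, push [2]
Visit 2, push [6]
Visit 6, push []
Visit 1, push []
Visit 3, push []
Visit 5, push []

DFS order: [4, 0, 2, 6, 1, 3, 5]


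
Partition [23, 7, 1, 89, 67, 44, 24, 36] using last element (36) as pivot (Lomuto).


Pivot: 36
  23 <= 36: advance i (no swap)
  7 <= 36: advance i (no swap)
  1 <= 36: advance i (no swap)
  24 <= 36: swap -> [23, 7, 1, 24, 67, 44, 89, 36]
Place pivot at 4: [23, 7, 1, 24, 36, 44, 89, 67]

Partitioned: [23, 7, 1, 24, 36, 44, 89, 67]


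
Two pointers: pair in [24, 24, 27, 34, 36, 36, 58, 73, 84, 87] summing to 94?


lo=0(24)+hi=9(87)=111
lo=0(24)+hi=8(84)=108
lo=0(24)+hi=7(73)=97
lo=0(24)+hi=6(58)=82
lo=1(24)+hi=6(58)=82
lo=2(27)+hi=6(58)=85
lo=3(34)+hi=6(58)=92
lo=4(36)+hi=6(58)=94

Yes: 36+58=94


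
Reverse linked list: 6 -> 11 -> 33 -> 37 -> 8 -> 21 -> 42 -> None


Step 1: curr=6, set curr.next=prev(None) | reversed so far: 6
Step 2: curr=11, set curr.next=prev(6) | reversed so far: 11 -> 6
Step 3: curr=33, set curr.next=prev(11) | reversed so far: 33 -> 11 -> 6
Step 4: curr=37, set curr.next=prev(33) | reversed so far: 37 -> 33 -> 11 -> 6
Step 5: curr=8, set curr.next=prev(37) | reversed so far: 8 -> 37 -> 33 -> 11 -> 6
Step 6: curr=21, set curr.next=prev(8) | reversed so far: 21 -> 8 -> 37 -> 33 -> 11 -> 6
Step 7: curr=42, set curr.next=prev(21) | reversed so far: 42 -> 21 -> 8 -> 37 -> 33 -> 11 -> 6

42 -> 21 -> 8 -> 37 -> 33 -> 11 -> 6 -> None


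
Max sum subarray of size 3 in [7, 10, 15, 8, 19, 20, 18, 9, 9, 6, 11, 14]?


[0:3]: 32
[1:4]: 33
[2:5]: 42
[3:6]: 47
[4:7]: 57
[5:8]: 47
[6:9]: 36
[7:10]: 24
[8:11]: 26
[9:12]: 31

Max: 57 at [4:7]


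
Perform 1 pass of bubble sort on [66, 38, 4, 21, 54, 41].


Initial: [66, 38, 4, 21, 54, 41]
Pass 1: [38, 4, 21, 54, 41, 66] (5 swaps)

After 1 pass: [38, 4, 21, 54, 41, 66]


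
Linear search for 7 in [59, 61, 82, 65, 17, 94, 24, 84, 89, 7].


i=0: 59!=7
i=1: 61!=7
i=2: 82!=7
i=3: 65!=7
i=4: 17!=7
i=5: 94!=7
i=6: 24!=7
i=7: 84!=7
i=8: 89!=7
i=9: 7==7 found!

Found at 9, 10 comps


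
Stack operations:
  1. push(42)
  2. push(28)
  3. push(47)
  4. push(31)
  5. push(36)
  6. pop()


push(42) -> [42]
push(28) -> [42, 28]
push(47) -> [42, 28, 47]
push(31) -> [42, 28, 47, 31]
push(36) -> [42, 28, 47, 31, 36]
pop()->36, [42, 28, 47, 31]

Final stack: [42, 28, 47, 31]


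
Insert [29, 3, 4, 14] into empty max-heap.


Insert 29: [29]
Insert 3: [29, 3]
Insert 4: [29, 3, 4]
Insert 14: [29, 14, 4, 3]

Final heap: [29, 14, 4, 3]


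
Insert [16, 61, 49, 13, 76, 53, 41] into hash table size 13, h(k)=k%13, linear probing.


Insert 16: h=3 -> slot 3
Insert 61: h=9 -> slot 9
Insert 49: h=10 -> slot 10
Insert 13: h=0 -> slot 0
Insert 76: h=11 -> slot 11
Insert 53: h=1 -> slot 1
Insert 41: h=2 -> slot 2

Table: [13, 53, 41, 16, None, None, None, None, None, 61, 49, 76, None]


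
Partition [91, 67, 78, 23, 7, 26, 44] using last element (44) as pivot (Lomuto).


Pivot: 44
  23 <= 44: swap -> [23, 67, 78, 91, 7, 26, 44]
  7 <= 44: swap -> [23, 7, 78, 91, 67, 26, 44]
  26 <= 44: swap -> [23, 7, 26, 91, 67, 78, 44]
Place pivot at 3: [23, 7, 26, 44, 67, 78, 91]

Partitioned: [23, 7, 26, 44, 67, 78, 91]


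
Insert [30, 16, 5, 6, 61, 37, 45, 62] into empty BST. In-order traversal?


Insert 30: root
Insert 16: L from 30
Insert 5: L from 30 -> L from 16
Insert 6: L from 30 -> L from 16 -> R from 5
Insert 61: R from 30
Insert 37: R from 30 -> L from 61
Insert 45: R from 30 -> L from 61 -> R from 37
Insert 62: R from 30 -> R from 61

In-order: [5, 6, 16, 30, 37, 45, 61, 62]


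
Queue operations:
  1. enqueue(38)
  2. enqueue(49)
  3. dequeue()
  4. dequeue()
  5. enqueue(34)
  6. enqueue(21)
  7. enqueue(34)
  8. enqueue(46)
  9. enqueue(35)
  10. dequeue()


enqueue(38) -> [38]
enqueue(49) -> [38, 49]
dequeue()->38, [49]
dequeue()->49, []
enqueue(34) -> [34]
enqueue(21) -> [34, 21]
enqueue(34) -> [34, 21, 34]
enqueue(46) -> [34, 21, 34, 46]
enqueue(35) -> [34, 21, 34, 46, 35]
dequeue()->34, [21, 34, 46, 35]

Final queue: [21, 34, 46, 35]


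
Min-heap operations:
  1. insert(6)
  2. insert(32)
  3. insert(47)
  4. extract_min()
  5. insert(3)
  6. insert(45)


insert(6) -> [6]
insert(32) -> [6, 32]
insert(47) -> [6, 32, 47]
extract_min()->6, [32, 47]
insert(3) -> [3, 47, 32]
insert(45) -> [3, 45, 32, 47]

Final heap: [3, 45, 32, 47]


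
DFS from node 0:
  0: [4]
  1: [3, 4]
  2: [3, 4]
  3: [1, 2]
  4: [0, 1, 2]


Visit 0, push [4]
Visit 4, push [2, 1]
Visit 1, push [3]
Visit 3, push [2]
Visit 2, push []

DFS order: [0, 4, 1, 3, 2]


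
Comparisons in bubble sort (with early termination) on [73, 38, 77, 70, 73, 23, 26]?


Algorithm: bubble sort (with early termination)
Input: [73, 38, 77, 70, 73, 23, 26]
Sorted: [23, 26, 38, 70, 73, 73, 77]

21


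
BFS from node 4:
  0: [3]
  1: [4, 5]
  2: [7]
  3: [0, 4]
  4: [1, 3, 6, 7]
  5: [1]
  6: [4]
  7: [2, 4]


Visit 4, enqueue [1, 3, 6, 7]
Visit 1, enqueue [5]
Visit 3, enqueue [0]
Visit 6, enqueue []
Visit 7, enqueue [2]
Visit 5, enqueue []
Visit 0, enqueue []
Visit 2, enqueue []

BFS order: [4, 1, 3, 6, 7, 5, 0, 2]


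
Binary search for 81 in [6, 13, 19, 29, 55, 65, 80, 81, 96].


Step 1: lo=0, hi=8, mid=4, val=55
Step 2: lo=5, hi=8, mid=6, val=80
Step 3: lo=7, hi=8, mid=7, val=81

Found at index 7


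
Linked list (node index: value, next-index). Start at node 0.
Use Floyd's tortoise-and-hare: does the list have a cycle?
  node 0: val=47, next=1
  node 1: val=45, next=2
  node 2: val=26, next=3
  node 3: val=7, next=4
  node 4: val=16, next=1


Floyd's tortoise (slow, +1) and hare (fast, +2):
  init: slow=0, fast=0
  step 1: slow=1, fast=2
  step 2: slow=2, fast=4
  step 3: slow=3, fast=2
  step 4: slow=4, fast=4
  slow == fast at node 4: cycle detected

Cycle: yes


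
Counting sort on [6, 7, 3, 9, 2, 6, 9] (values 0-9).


Input: [6, 7, 3, 9, 2, 6, 9]
Counts: [0, 0, 1, 1, 0, 0, 2, 1, 0, 2]

Sorted: [2, 3, 6, 6, 7, 9, 9]


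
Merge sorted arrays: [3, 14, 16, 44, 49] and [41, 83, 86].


Take 3 from A
Take 14 from A
Take 16 from A
Take 41 from B
Take 44 from A
Take 49 from A

Merged: [3, 14, 16, 41, 44, 49, 83, 86]


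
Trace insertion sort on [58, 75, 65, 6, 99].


Initial: [58, 75, 65, 6, 99]
Insert 75: [58, 75, 65, 6, 99]
Insert 65: [58, 65, 75, 6, 99]
Insert 6: [6, 58, 65, 75, 99]
Insert 99: [6, 58, 65, 75, 99]

Sorted: [6, 58, 65, 75, 99]


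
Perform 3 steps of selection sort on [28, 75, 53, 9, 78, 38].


Initial: [28, 75, 53, 9, 78, 38]
Step 1: min=9 at 3
  Swap: [9, 75, 53, 28, 78, 38]
Step 2: min=28 at 3
  Swap: [9, 28, 53, 75, 78, 38]
Step 3: min=38 at 5
  Swap: [9, 28, 38, 75, 78, 53]

After 3 steps: [9, 28, 38, 75, 78, 53]


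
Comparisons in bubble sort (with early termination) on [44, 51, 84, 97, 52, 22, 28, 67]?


Algorithm: bubble sort (with early termination)
Input: [44, 51, 84, 97, 52, 22, 28, 67]
Sorted: [22, 28, 44, 51, 52, 67, 84, 97]

27


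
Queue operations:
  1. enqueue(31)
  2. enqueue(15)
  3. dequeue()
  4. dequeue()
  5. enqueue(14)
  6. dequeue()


enqueue(31) -> [31]
enqueue(15) -> [31, 15]
dequeue()->31, [15]
dequeue()->15, []
enqueue(14) -> [14]
dequeue()->14, []

Final queue: []


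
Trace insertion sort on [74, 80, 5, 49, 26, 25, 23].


Initial: [74, 80, 5, 49, 26, 25, 23]
Insert 80: [74, 80, 5, 49, 26, 25, 23]
Insert 5: [5, 74, 80, 49, 26, 25, 23]
Insert 49: [5, 49, 74, 80, 26, 25, 23]
Insert 26: [5, 26, 49, 74, 80, 25, 23]
Insert 25: [5, 25, 26, 49, 74, 80, 23]
Insert 23: [5, 23, 25, 26, 49, 74, 80]

Sorted: [5, 23, 25, 26, 49, 74, 80]


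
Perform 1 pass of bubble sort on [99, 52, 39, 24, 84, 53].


Initial: [99, 52, 39, 24, 84, 53]
Pass 1: [52, 39, 24, 84, 53, 99] (5 swaps)

After 1 pass: [52, 39, 24, 84, 53, 99]


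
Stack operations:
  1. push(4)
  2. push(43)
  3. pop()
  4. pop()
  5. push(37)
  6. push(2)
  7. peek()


push(4) -> [4]
push(43) -> [4, 43]
pop()->43, [4]
pop()->4, []
push(37) -> [37]
push(2) -> [37, 2]
peek()->2

Final stack: [37, 2]


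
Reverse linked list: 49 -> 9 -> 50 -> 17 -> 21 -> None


Step 1: curr=49, set curr.next=prev(None) | reversed so far: 49
Step 2: curr=9, set curr.next=prev(49) | reversed so far: 9 -> 49
Step 3: curr=50, set curr.next=prev(9) | reversed so far: 50 -> 9 -> 49
Step 4: curr=17, set curr.next=prev(50) | reversed so far: 17 -> 50 -> 9 -> 49
Step 5: curr=21, set curr.next=prev(17) | reversed so far: 21 -> 17 -> 50 -> 9 -> 49

21 -> 17 -> 50 -> 9 -> 49 -> None


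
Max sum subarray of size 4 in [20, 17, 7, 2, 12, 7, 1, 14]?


[0:4]: 46
[1:5]: 38
[2:6]: 28
[3:7]: 22
[4:8]: 34

Max: 46 at [0:4]


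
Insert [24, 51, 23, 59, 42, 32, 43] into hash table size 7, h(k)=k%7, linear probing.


Insert 24: h=3 -> slot 3
Insert 51: h=2 -> slot 2
Insert 23: h=2, 2 probes -> slot 4
Insert 59: h=3, 2 probes -> slot 5
Insert 42: h=0 -> slot 0
Insert 32: h=4, 2 probes -> slot 6
Insert 43: h=1 -> slot 1

Table: [42, 43, 51, 24, 23, 59, 32]


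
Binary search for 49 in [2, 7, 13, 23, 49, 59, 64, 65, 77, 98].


Step 1: lo=0, hi=9, mid=4, val=49

Found at index 4


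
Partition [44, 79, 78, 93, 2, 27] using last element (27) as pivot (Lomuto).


Pivot: 27
  2 <= 27: swap -> [2, 79, 78, 93, 44, 27]
Place pivot at 1: [2, 27, 78, 93, 44, 79]

Partitioned: [2, 27, 78, 93, 44, 79]


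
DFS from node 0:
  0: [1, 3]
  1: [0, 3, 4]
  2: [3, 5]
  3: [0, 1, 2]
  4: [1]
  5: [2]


Visit 0, push [3, 1]
Visit 1, push [4, 3]
Visit 3, push [2]
Visit 2, push [5]
Visit 5, push []
Visit 4, push []

DFS order: [0, 1, 3, 2, 5, 4]


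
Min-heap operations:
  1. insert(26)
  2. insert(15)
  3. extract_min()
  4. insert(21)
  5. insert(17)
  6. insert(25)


insert(26) -> [26]
insert(15) -> [15, 26]
extract_min()->15, [26]
insert(21) -> [21, 26]
insert(17) -> [17, 26, 21]
insert(25) -> [17, 25, 21, 26]

Final heap: [17, 25, 21, 26]


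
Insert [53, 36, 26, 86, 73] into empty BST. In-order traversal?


Insert 53: root
Insert 36: L from 53
Insert 26: L from 53 -> L from 36
Insert 86: R from 53
Insert 73: R from 53 -> L from 86

In-order: [26, 36, 53, 73, 86]


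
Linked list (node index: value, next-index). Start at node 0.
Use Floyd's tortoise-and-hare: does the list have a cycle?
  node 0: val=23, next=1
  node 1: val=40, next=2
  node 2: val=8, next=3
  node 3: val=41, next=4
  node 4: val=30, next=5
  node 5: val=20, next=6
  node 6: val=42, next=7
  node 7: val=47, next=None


Floyd's tortoise (slow, +1) and hare (fast, +2):
  init: slow=0, fast=0
  step 1: slow=1, fast=2
  step 2: slow=2, fast=4
  step 3: slow=3, fast=6
  step 4: fast 6->7->None, no cycle

Cycle: no


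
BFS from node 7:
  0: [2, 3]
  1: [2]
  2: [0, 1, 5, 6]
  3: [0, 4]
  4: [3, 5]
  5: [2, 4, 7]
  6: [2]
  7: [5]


Visit 7, enqueue [5]
Visit 5, enqueue [2, 4]
Visit 2, enqueue [0, 1, 6]
Visit 4, enqueue [3]
Visit 0, enqueue []
Visit 1, enqueue []
Visit 6, enqueue []
Visit 3, enqueue []

BFS order: [7, 5, 2, 4, 0, 1, 6, 3]


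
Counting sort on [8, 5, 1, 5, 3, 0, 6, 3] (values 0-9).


Input: [8, 5, 1, 5, 3, 0, 6, 3]
Counts: [1, 1, 0, 2, 0, 2, 1, 0, 1, 0]

Sorted: [0, 1, 3, 3, 5, 5, 6, 8]


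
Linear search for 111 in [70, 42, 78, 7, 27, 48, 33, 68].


i=0: 70!=111
i=1: 42!=111
i=2: 78!=111
i=3: 7!=111
i=4: 27!=111
i=5: 48!=111
i=6: 33!=111
i=7: 68!=111

Not found, 8 comps


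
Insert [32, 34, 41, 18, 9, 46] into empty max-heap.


Insert 32: [32]
Insert 34: [34, 32]
Insert 41: [41, 32, 34]
Insert 18: [41, 32, 34, 18]
Insert 9: [41, 32, 34, 18, 9]
Insert 46: [46, 32, 41, 18, 9, 34]

Final heap: [46, 32, 41, 18, 9, 34]


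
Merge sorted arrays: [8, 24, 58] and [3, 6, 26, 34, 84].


Take 3 from B
Take 6 from B
Take 8 from A
Take 24 from A
Take 26 from B
Take 34 from B
Take 58 from A

Merged: [3, 6, 8, 24, 26, 34, 58, 84]


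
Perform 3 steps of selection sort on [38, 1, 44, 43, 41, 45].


Initial: [38, 1, 44, 43, 41, 45]
Step 1: min=1 at 1
  Swap: [1, 38, 44, 43, 41, 45]
Step 2: min=38 at 1
  Swap: [1, 38, 44, 43, 41, 45]
Step 3: min=41 at 4
  Swap: [1, 38, 41, 43, 44, 45]

After 3 steps: [1, 38, 41, 43, 44, 45]


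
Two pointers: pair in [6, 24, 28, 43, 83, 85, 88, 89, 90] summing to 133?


lo=0(6)+hi=8(90)=96
lo=1(24)+hi=8(90)=114
lo=2(28)+hi=8(90)=118
lo=3(43)+hi=8(90)=133

Yes: 43+90=133


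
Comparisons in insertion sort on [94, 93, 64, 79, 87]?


Algorithm: insertion sort
Input: [94, 93, 64, 79, 87]
Sorted: [64, 79, 87, 93, 94]

9


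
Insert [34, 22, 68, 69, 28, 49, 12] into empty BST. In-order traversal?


Insert 34: root
Insert 22: L from 34
Insert 68: R from 34
Insert 69: R from 34 -> R from 68
Insert 28: L from 34 -> R from 22
Insert 49: R from 34 -> L from 68
Insert 12: L from 34 -> L from 22

In-order: [12, 22, 28, 34, 49, 68, 69]


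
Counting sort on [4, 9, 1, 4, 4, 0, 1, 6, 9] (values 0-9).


Input: [4, 9, 1, 4, 4, 0, 1, 6, 9]
Counts: [1, 2, 0, 0, 3, 0, 1, 0, 0, 2]

Sorted: [0, 1, 1, 4, 4, 4, 6, 9, 9]


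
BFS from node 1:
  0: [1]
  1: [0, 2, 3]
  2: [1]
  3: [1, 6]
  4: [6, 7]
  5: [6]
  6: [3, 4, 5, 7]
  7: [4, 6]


Visit 1, enqueue [0, 2, 3]
Visit 0, enqueue []
Visit 2, enqueue []
Visit 3, enqueue [6]
Visit 6, enqueue [4, 5, 7]
Visit 4, enqueue []
Visit 5, enqueue []
Visit 7, enqueue []

BFS order: [1, 0, 2, 3, 6, 4, 5, 7]


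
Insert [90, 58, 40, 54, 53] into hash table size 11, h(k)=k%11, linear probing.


Insert 90: h=2 -> slot 2
Insert 58: h=3 -> slot 3
Insert 40: h=7 -> slot 7
Insert 54: h=10 -> slot 10
Insert 53: h=9 -> slot 9

Table: [None, None, 90, 58, None, None, None, 40, None, 53, 54]


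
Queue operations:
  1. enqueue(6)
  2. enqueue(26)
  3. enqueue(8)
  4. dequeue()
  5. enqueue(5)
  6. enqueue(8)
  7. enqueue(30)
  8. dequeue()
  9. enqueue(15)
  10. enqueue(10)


enqueue(6) -> [6]
enqueue(26) -> [6, 26]
enqueue(8) -> [6, 26, 8]
dequeue()->6, [26, 8]
enqueue(5) -> [26, 8, 5]
enqueue(8) -> [26, 8, 5, 8]
enqueue(30) -> [26, 8, 5, 8, 30]
dequeue()->26, [8, 5, 8, 30]
enqueue(15) -> [8, 5, 8, 30, 15]
enqueue(10) -> [8, 5, 8, 30, 15, 10]

Final queue: [8, 5, 8, 30, 15, 10]


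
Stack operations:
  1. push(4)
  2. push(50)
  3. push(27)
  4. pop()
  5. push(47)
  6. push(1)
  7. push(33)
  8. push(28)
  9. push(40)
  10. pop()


push(4) -> [4]
push(50) -> [4, 50]
push(27) -> [4, 50, 27]
pop()->27, [4, 50]
push(47) -> [4, 50, 47]
push(1) -> [4, 50, 47, 1]
push(33) -> [4, 50, 47, 1, 33]
push(28) -> [4, 50, 47, 1, 33, 28]
push(40) -> [4, 50, 47, 1, 33, 28, 40]
pop()->40, [4, 50, 47, 1, 33, 28]

Final stack: [4, 50, 47, 1, 33, 28]


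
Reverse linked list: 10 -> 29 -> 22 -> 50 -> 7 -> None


Step 1: curr=10, set curr.next=prev(None) | reversed so far: 10
Step 2: curr=29, set curr.next=prev(10) | reversed so far: 29 -> 10
Step 3: curr=22, set curr.next=prev(29) | reversed so far: 22 -> 29 -> 10
Step 4: curr=50, set curr.next=prev(22) | reversed so far: 50 -> 22 -> 29 -> 10
Step 5: curr=7, set curr.next=prev(50) | reversed so far: 7 -> 50 -> 22 -> 29 -> 10

7 -> 50 -> 22 -> 29 -> 10 -> None


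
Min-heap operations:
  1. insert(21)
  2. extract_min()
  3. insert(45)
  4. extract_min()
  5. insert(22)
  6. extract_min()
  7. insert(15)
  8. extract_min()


insert(21) -> [21]
extract_min()->21, []
insert(45) -> [45]
extract_min()->45, []
insert(22) -> [22]
extract_min()->22, []
insert(15) -> [15]
extract_min()->15, []

Final heap: []


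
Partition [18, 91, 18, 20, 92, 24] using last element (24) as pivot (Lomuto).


Pivot: 24
  18 <= 24: advance i (no swap)
  18 <= 24: swap -> [18, 18, 91, 20, 92, 24]
  20 <= 24: swap -> [18, 18, 20, 91, 92, 24]
Place pivot at 3: [18, 18, 20, 24, 92, 91]

Partitioned: [18, 18, 20, 24, 92, 91]


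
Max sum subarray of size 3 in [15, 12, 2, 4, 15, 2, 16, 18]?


[0:3]: 29
[1:4]: 18
[2:5]: 21
[3:6]: 21
[4:7]: 33
[5:8]: 36

Max: 36 at [5:8]


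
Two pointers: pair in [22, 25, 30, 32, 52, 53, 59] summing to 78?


lo=0(22)+hi=6(59)=81
lo=0(22)+hi=5(53)=75
lo=1(25)+hi=5(53)=78

Yes: 25+53=78


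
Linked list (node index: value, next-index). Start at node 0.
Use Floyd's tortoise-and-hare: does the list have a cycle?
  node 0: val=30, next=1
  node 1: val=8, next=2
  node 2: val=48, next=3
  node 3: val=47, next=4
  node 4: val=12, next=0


Floyd's tortoise (slow, +1) and hare (fast, +2):
  init: slow=0, fast=0
  step 1: slow=1, fast=2
  step 2: slow=2, fast=4
  step 3: slow=3, fast=1
  step 4: slow=4, fast=3
  step 5: slow=0, fast=0
  slow == fast at node 0: cycle detected

Cycle: yes


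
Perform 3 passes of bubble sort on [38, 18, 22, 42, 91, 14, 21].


Initial: [38, 18, 22, 42, 91, 14, 21]
Pass 1: [18, 22, 38, 42, 14, 21, 91] (4 swaps)
Pass 2: [18, 22, 38, 14, 21, 42, 91] (2 swaps)
Pass 3: [18, 22, 14, 21, 38, 42, 91] (2 swaps)

After 3 passes: [18, 22, 14, 21, 38, 42, 91]


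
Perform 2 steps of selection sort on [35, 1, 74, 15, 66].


Initial: [35, 1, 74, 15, 66]
Step 1: min=1 at 1
  Swap: [1, 35, 74, 15, 66]
Step 2: min=15 at 3
  Swap: [1, 15, 74, 35, 66]

After 2 steps: [1, 15, 74, 35, 66]


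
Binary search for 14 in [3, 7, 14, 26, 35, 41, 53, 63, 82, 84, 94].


Step 1: lo=0, hi=10, mid=5, val=41
Step 2: lo=0, hi=4, mid=2, val=14

Found at index 2


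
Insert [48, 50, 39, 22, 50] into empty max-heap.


Insert 48: [48]
Insert 50: [50, 48]
Insert 39: [50, 48, 39]
Insert 22: [50, 48, 39, 22]
Insert 50: [50, 50, 39, 22, 48]

Final heap: [50, 50, 39, 22, 48]


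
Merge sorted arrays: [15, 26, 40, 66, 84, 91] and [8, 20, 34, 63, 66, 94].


Take 8 from B
Take 15 from A
Take 20 from B
Take 26 from A
Take 34 from B
Take 40 from A
Take 63 from B
Take 66 from A
Take 66 from B
Take 84 from A
Take 91 from A

Merged: [8, 15, 20, 26, 34, 40, 63, 66, 66, 84, 91, 94]


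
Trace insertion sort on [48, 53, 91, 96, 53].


Initial: [48, 53, 91, 96, 53]
Insert 53: [48, 53, 91, 96, 53]
Insert 91: [48, 53, 91, 96, 53]
Insert 96: [48, 53, 91, 96, 53]
Insert 53: [48, 53, 53, 91, 96]

Sorted: [48, 53, 53, 91, 96]


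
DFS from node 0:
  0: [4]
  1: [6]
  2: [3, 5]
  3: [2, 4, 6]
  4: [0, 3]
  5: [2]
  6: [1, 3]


Visit 0, push [4]
Visit 4, push [3]
Visit 3, push [6, 2]
Visit 2, push [5]
Visit 5, push []
Visit 6, push [1]
Visit 1, push []

DFS order: [0, 4, 3, 2, 5, 6, 1]


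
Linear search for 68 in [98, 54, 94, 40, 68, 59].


i=0: 98!=68
i=1: 54!=68
i=2: 94!=68
i=3: 40!=68
i=4: 68==68 found!

Found at 4, 5 comps


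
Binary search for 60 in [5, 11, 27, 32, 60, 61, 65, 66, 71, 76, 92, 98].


Step 1: lo=0, hi=11, mid=5, val=61
Step 2: lo=0, hi=4, mid=2, val=27
Step 3: lo=3, hi=4, mid=3, val=32
Step 4: lo=4, hi=4, mid=4, val=60

Found at index 4


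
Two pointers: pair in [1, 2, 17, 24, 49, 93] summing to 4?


lo=0(1)+hi=5(93)=94
lo=0(1)+hi=4(49)=50
lo=0(1)+hi=3(24)=25
lo=0(1)+hi=2(17)=18
lo=0(1)+hi=1(2)=3

No pair found


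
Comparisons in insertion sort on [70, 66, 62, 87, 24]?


Algorithm: insertion sort
Input: [70, 66, 62, 87, 24]
Sorted: [24, 62, 66, 70, 87]

8


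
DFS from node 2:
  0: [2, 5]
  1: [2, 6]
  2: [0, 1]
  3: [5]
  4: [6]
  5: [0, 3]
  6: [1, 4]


Visit 2, push [1, 0]
Visit 0, push [5]
Visit 5, push [3]
Visit 3, push []
Visit 1, push [6]
Visit 6, push [4]
Visit 4, push []

DFS order: [2, 0, 5, 3, 1, 6, 4]


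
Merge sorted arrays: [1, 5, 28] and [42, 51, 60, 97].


Take 1 from A
Take 5 from A
Take 28 from A

Merged: [1, 5, 28, 42, 51, 60, 97]


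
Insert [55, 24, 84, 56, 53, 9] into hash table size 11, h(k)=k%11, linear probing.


Insert 55: h=0 -> slot 0
Insert 24: h=2 -> slot 2
Insert 84: h=7 -> slot 7
Insert 56: h=1 -> slot 1
Insert 53: h=9 -> slot 9
Insert 9: h=9, 1 probes -> slot 10

Table: [55, 56, 24, None, None, None, None, 84, None, 53, 9]


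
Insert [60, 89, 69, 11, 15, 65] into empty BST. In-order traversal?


Insert 60: root
Insert 89: R from 60
Insert 69: R from 60 -> L from 89
Insert 11: L from 60
Insert 15: L from 60 -> R from 11
Insert 65: R from 60 -> L from 89 -> L from 69

In-order: [11, 15, 60, 65, 69, 89]


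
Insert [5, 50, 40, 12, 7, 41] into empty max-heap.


Insert 5: [5]
Insert 50: [50, 5]
Insert 40: [50, 5, 40]
Insert 12: [50, 12, 40, 5]
Insert 7: [50, 12, 40, 5, 7]
Insert 41: [50, 12, 41, 5, 7, 40]

Final heap: [50, 12, 41, 5, 7, 40]


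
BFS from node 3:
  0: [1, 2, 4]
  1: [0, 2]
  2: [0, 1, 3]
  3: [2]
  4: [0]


Visit 3, enqueue [2]
Visit 2, enqueue [0, 1]
Visit 0, enqueue [4]
Visit 1, enqueue []
Visit 4, enqueue []

BFS order: [3, 2, 0, 1, 4]


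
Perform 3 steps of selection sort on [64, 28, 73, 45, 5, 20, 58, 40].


Initial: [64, 28, 73, 45, 5, 20, 58, 40]
Step 1: min=5 at 4
  Swap: [5, 28, 73, 45, 64, 20, 58, 40]
Step 2: min=20 at 5
  Swap: [5, 20, 73, 45, 64, 28, 58, 40]
Step 3: min=28 at 5
  Swap: [5, 20, 28, 45, 64, 73, 58, 40]

After 3 steps: [5, 20, 28, 45, 64, 73, 58, 40]


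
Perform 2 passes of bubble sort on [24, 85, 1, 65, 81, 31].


Initial: [24, 85, 1, 65, 81, 31]
Pass 1: [24, 1, 65, 81, 31, 85] (4 swaps)
Pass 2: [1, 24, 65, 31, 81, 85] (2 swaps)

After 2 passes: [1, 24, 65, 31, 81, 85]


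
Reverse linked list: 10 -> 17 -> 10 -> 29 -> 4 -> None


Step 1: curr=10, set curr.next=prev(None) | reversed so far: 10
Step 2: curr=17, set curr.next=prev(10) | reversed so far: 17 -> 10
Step 3: curr=10, set curr.next=prev(17) | reversed so far: 10 -> 17 -> 10
Step 4: curr=29, set curr.next=prev(10) | reversed so far: 29 -> 10 -> 17 -> 10
Step 5: curr=4, set curr.next=prev(29) | reversed so far: 4 -> 29 -> 10 -> 17 -> 10

4 -> 29 -> 10 -> 17 -> 10 -> None


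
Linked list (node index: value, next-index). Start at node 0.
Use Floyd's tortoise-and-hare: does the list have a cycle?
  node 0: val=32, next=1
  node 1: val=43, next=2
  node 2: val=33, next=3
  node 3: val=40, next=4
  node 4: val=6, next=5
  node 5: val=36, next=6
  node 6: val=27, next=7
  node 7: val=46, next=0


Floyd's tortoise (slow, +1) and hare (fast, +2):
  init: slow=0, fast=0
  step 1: slow=1, fast=2
  step 2: slow=2, fast=4
  step 3: slow=3, fast=6
  step 4: slow=4, fast=0
  step 5: slow=5, fast=2
  step 6: slow=6, fast=4
  step 7: slow=7, fast=6
  step 8: slow=0, fast=0
  slow == fast at node 0: cycle detected

Cycle: yes


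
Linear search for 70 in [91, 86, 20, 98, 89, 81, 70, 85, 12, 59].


i=0: 91!=70
i=1: 86!=70
i=2: 20!=70
i=3: 98!=70
i=4: 89!=70
i=5: 81!=70
i=6: 70==70 found!

Found at 6, 7 comps


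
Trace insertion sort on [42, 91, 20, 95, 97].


Initial: [42, 91, 20, 95, 97]
Insert 91: [42, 91, 20, 95, 97]
Insert 20: [20, 42, 91, 95, 97]
Insert 95: [20, 42, 91, 95, 97]
Insert 97: [20, 42, 91, 95, 97]

Sorted: [20, 42, 91, 95, 97]


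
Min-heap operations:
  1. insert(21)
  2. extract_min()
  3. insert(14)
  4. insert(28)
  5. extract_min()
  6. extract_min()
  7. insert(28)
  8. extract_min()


insert(21) -> [21]
extract_min()->21, []
insert(14) -> [14]
insert(28) -> [14, 28]
extract_min()->14, [28]
extract_min()->28, []
insert(28) -> [28]
extract_min()->28, []

Final heap: []


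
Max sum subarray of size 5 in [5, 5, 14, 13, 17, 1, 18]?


[0:5]: 54
[1:6]: 50
[2:7]: 63

Max: 63 at [2:7]


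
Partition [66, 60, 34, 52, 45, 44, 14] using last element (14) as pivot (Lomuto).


Pivot: 14
Place pivot at 0: [14, 60, 34, 52, 45, 44, 66]

Partitioned: [14, 60, 34, 52, 45, 44, 66]


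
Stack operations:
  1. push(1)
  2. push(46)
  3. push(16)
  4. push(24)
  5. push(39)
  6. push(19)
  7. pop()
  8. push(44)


push(1) -> [1]
push(46) -> [1, 46]
push(16) -> [1, 46, 16]
push(24) -> [1, 46, 16, 24]
push(39) -> [1, 46, 16, 24, 39]
push(19) -> [1, 46, 16, 24, 39, 19]
pop()->19, [1, 46, 16, 24, 39]
push(44) -> [1, 46, 16, 24, 39, 44]

Final stack: [1, 46, 16, 24, 39, 44]


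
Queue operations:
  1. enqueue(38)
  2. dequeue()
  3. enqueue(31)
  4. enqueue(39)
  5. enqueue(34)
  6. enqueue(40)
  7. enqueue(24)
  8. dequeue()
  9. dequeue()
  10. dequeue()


enqueue(38) -> [38]
dequeue()->38, []
enqueue(31) -> [31]
enqueue(39) -> [31, 39]
enqueue(34) -> [31, 39, 34]
enqueue(40) -> [31, 39, 34, 40]
enqueue(24) -> [31, 39, 34, 40, 24]
dequeue()->31, [39, 34, 40, 24]
dequeue()->39, [34, 40, 24]
dequeue()->34, [40, 24]

Final queue: [40, 24]


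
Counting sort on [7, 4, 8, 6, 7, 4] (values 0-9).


Input: [7, 4, 8, 6, 7, 4]
Counts: [0, 0, 0, 0, 2, 0, 1, 2, 1, 0]

Sorted: [4, 4, 6, 7, 7, 8]


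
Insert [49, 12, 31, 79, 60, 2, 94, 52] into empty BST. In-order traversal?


Insert 49: root
Insert 12: L from 49
Insert 31: L from 49 -> R from 12
Insert 79: R from 49
Insert 60: R from 49 -> L from 79
Insert 2: L from 49 -> L from 12
Insert 94: R from 49 -> R from 79
Insert 52: R from 49 -> L from 79 -> L from 60

In-order: [2, 12, 31, 49, 52, 60, 79, 94]


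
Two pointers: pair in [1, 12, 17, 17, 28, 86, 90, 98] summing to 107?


lo=0(1)+hi=7(98)=99
lo=1(12)+hi=7(98)=110
lo=1(12)+hi=6(90)=102
lo=2(17)+hi=6(90)=107

Yes: 17+90=107


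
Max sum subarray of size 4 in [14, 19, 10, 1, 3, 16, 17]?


[0:4]: 44
[1:5]: 33
[2:6]: 30
[3:7]: 37

Max: 44 at [0:4]


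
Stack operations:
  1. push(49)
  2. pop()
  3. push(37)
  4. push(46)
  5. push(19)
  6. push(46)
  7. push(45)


push(49) -> [49]
pop()->49, []
push(37) -> [37]
push(46) -> [37, 46]
push(19) -> [37, 46, 19]
push(46) -> [37, 46, 19, 46]
push(45) -> [37, 46, 19, 46, 45]

Final stack: [37, 46, 19, 46, 45]


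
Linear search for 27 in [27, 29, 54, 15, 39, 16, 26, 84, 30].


i=0: 27==27 found!

Found at 0, 1 comps


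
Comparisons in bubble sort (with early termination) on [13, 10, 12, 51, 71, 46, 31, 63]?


Algorithm: bubble sort (with early termination)
Input: [13, 10, 12, 51, 71, 46, 31, 63]
Sorted: [10, 12, 13, 31, 46, 51, 63, 71]

22


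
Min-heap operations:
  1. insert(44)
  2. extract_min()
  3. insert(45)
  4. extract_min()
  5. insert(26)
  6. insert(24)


insert(44) -> [44]
extract_min()->44, []
insert(45) -> [45]
extract_min()->45, []
insert(26) -> [26]
insert(24) -> [24, 26]

Final heap: [24, 26]


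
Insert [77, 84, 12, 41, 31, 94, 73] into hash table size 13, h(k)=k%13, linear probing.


Insert 77: h=12 -> slot 12
Insert 84: h=6 -> slot 6
Insert 12: h=12, 1 probes -> slot 0
Insert 41: h=2 -> slot 2
Insert 31: h=5 -> slot 5
Insert 94: h=3 -> slot 3
Insert 73: h=8 -> slot 8

Table: [12, None, 41, 94, None, 31, 84, None, 73, None, None, None, 77]


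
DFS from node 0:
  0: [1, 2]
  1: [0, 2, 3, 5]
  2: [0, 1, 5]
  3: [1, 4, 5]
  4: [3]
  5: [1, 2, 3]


Visit 0, push [2, 1]
Visit 1, push [5, 3, 2]
Visit 2, push [5]
Visit 5, push [3]
Visit 3, push [4]
Visit 4, push []

DFS order: [0, 1, 2, 5, 3, 4]


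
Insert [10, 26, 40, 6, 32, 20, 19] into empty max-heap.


Insert 10: [10]
Insert 26: [26, 10]
Insert 40: [40, 10, 26]
Insert 6: [40, 10, 26, 6]
Insert 32: [40, 32, 26, 6, 10]
Insert 20: [40, 32, 26, 6, 10, 20]
Insert 19: [40, 32, 26, 6, 10, 20, 19]

Final heap: [40, 32, 26, 6, 10, 20, 19]


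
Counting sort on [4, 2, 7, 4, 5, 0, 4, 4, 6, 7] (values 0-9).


Input: [4, 2, 7, 4, 5, 0, 4, 4, 6, 7]
Counts: [1, 0, 1, 0, 4, 1, 1, 2, 0, 0]

Sorted: [0, 2, 4, 4, 4, 4, 5, 6, 7, 7]


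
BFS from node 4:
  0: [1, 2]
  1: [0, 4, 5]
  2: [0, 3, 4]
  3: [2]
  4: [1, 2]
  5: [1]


Visit 4, enqueue [1, 2]
Visit 1, enqueue [0, 5]
Visit 2, enqueue [3]
Visit 0, enqueue []
Visit 5, enqueue []
Visit 3, enqueue []

BFS order: [4, 1, 2, 0, 5, 3]


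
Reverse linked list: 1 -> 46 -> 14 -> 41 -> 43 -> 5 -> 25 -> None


Step 1: curr=1, set curr.next=prev(None) | reversed so far: 1
Step 2: curr=46, set curr.next=prev(1) | reversed so far: 46 -> 1
Step 3: curr=14, set curr.next=prev(46) | reversed so far: 14 -> 46 -> 1
Step 4: curr=41, set curr.next=prev(14) | reversed so far: 41 -> 14 -> 46 -> 1
Step 5: curr=43, set curr.next=prev(41) | reversed so far: 43 -> 41 -> 14 -> 46 -> 1
Step 6: curr=5, set curr.next=prev(43) | reversed so far: 5 -> 43 -> 41 -> 14 -> 46 -> 1
Step 7: curr=25, set curr.next=prev(5) | reversed so far: 25 -> 5 -> 43 -> 41 -> 14 -> 46 -> 1

25 -> 5 -> 43 -> 41 -> 14 -> 46 -> 1 -> None


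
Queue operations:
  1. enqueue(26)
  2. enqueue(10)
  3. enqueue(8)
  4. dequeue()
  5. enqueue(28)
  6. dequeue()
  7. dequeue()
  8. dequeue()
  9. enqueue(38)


enqueue(26) -> [26]
enqueue(10) -> [26, 10]
enqueue(8) -> [26, 10, 8]
dequeue()->26, [10, 8]
enqueue(28) -> [10, 8, 28]
dequeue()->10, [8, 28]
dequeue()->8, [28]
dequeue()->28, []
enqueue(38) -> [38]

Final queue: [38]


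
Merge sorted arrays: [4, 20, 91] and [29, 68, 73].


Take 4 from A
Take 20 from A
Take 29 from B
Take 68 from B
Take 73 from B

Merged: [4, 20, 29, 68, 73, 91]


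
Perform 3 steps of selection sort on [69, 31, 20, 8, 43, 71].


Initial: [69, 31, 20, 8, 43, 71]
Step 1: min=8 at 3
  Swap: [8, 31, 20, 69, 43, 71]
Step 2: min=20 at 2
  Swap: [8, 20, 31, 69, 43, 71]
Step 3: min=31 at 2
  Swap: [8, 20, 31, 69, 43, 71]

After 3 steps: [8, 20, 31, 69, 43, 71]


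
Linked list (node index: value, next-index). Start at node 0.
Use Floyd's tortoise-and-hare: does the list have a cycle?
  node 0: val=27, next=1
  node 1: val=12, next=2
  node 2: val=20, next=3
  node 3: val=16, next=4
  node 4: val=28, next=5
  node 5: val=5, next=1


Floyd's tortoise (slow, +1) and hare (fast, +2):
  init: slow=0, fast=0
  step 1: slow=1, fast=2
  step 2: slow=2, fast=4
  step 3: slow=3, fast=1
  step 4: slow=4, fast=3
  step 5: slow=5, fast=5
  slow == fast at node 5: cycle detected

Cycle: yes


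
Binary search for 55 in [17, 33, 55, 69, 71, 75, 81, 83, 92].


Step 1: lo=0, hi=8, mid=4, val=71
Step 2: lo=0, hi=3, mid=1, val=33
Step 3: lo=2, hi=3, mid=2, val=55

Found at index 2


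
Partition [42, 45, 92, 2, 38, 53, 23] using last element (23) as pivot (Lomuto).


Pivot: 23
  2 <= 23: swap -> [2, 45, 92, 42, 38, 53, 23]
Place pivot at 1: [2, 23, 92, 42, 38, 53, 45]

Partitioned: [2, 23, 92, 42, 38, 53, 45]


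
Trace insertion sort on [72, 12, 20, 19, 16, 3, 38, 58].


Initial: [72, 12, 20, 19, 16, 3, 38, 58]
Insert 12: [12, 72, 20, 19, 16, 3, 38, 58]
Insert 20: [12, 20, 72, 19, 16, 3, 38, 58]
Insert 19: [12, 19, 20, 72, 16, 3, 38, 58]
Insert 16: [12, 16, 19, 20, 72, 3, 38, 58]
Insert 3: [3, 12, 16, 19, 20, 72, 38, 58]
Insert 38: [3, 12, 16, 19, 20, 38, 72, 58]
Insert 58: [3, 12, 16, 19, 20, 38, 58, 72]

Sorted: [3, 12, 16, 19, 20, 38, 58, 72]


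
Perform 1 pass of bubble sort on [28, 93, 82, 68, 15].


Initial: [28, 93, 82, 68, 15]
Pass 1: [28, 82, 68, 15, 93] (3 swaps)

After 1 pass: [28, 82, 68, 15, 93]


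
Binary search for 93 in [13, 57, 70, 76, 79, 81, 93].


Step 1: lo=0, hi=6, mid=3, val=76
Step 2: lo=4, hi=6, mid=5, val=81
Step 3: lo=6, hi=6, mid=6, val=93

Found at index 6


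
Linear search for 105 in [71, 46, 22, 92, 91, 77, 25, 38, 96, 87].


i=0: 71!=105
i=1: 46!=105
i=2: 22!=105
i=3: 92!=105
i=4: 91!=105
i=5: 77!=105
i=6: 25!=105
i=7: 38!=105
i=8: 96!=105
i=9: 87!=105

Not found, 10 comps


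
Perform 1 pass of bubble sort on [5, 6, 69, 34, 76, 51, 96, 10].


Initial: [5, 6, 69, 34, 76, 51, 96, 10]
Pass 1: [5, 6, 34, 69, 51, 76, 10, 96] (3 swaps)

After 1 pass: [5, 6, 34, 69, 51, 76, 10, 96]


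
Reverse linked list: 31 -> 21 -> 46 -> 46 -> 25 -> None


Step 1: curr=31, set curr.next=prev(None) | reversed so far: 31
Step 2: curr=21, set curr.next=prev(31) | reversed so far: 21 -> 31
Step 3: curr=46, set curr.next=prev(21) | reversed so far: 46 -> 21 -> 31
Step 4: curr=46, set curr.next=prev(46) | reversed so far: 46 -> 46 -> 21 -> 31
Step 5: curr=25, set curr.next=prev(46) | reversed so far: 25 -> 46 -> 46 -> 21 -> 31

25 -> 46 -> 46 -> 21 -> 31 -> None


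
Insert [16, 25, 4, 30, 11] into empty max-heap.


Insert 16: [16]
Insert 25: [25, 16]
Insert 4: [25, 16, 4]
Insert 30: [30, 25, 4, 16]
Insert 11: [30, 25, 4, 16, 11]

Final heap: [30, 25, 4, 16, 11]


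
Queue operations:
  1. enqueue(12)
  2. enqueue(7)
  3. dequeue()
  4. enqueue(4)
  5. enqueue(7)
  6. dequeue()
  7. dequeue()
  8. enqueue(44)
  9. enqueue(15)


enqueue(12) -> [12]
enqueue(7) -> [12, 7]
dequeue()->12, [7]
enqueue(4) -> [7, 4]
enqueue(7) -> [7, 4, 7]
dequeue()->7, [4, 7]
dequeue()->4, [7]
enqueue(44) -> [7, 44]
enqueue(15) -> [7, 44, 15]

Final queue: [7, 44, 15]


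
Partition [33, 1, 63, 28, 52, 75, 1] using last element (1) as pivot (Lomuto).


Pivot: 1
  1 <= 1: swap -> [1, 33, 63, 28, 52, 75, 1]
Place pivot at 1: [1, 1, 63, 28, 52, 75, 33]

Partitioned: [1, 1, 63, 28, 52, 75, 33]


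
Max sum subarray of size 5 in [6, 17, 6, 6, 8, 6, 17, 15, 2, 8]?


[0:5]: 43
[1:6]: 43
[2:7]: 43
[3:8]: 52
[4:9]: 48
[5:10]: 48

Max: 52 at [3:8]


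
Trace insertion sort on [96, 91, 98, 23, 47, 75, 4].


Initial: [96, 91, 98, 23, 47, 75, 4]
Insert 91: [91, 96, 98, 23, 47, 75, 4]
Insert 98: [91, 96, 98, 23, 47, 75, 4]
Insert 23: [23, 91, 96, 98, 47, 75, 4]
Insert 47: [23, 47, 91, 96, 98, 75, 4]
Insert 75: [23, 47, 75, 91, 96, 98, 4]
Insert 4: [4, 23, 47, 75, 91, 96, 98]

Sorted: [4, 23, 47, 75, 91, 96, 98]


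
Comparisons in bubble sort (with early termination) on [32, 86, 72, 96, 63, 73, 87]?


Algorithm: bubble sort (with early termination)
Input: [32, 86, 72, 96, 63, 73, 87]
Sorted: [32, 63, 72, 73, 86, 87, 96]

18


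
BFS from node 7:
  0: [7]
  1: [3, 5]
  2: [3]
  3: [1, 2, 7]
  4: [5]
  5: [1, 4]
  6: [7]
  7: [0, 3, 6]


Visit 7, enqueue [0, 3, 6]
Visit 0, enqueue []
Visit 3, enqueue [1, 2]
Visit 6, enqueue []
Visit 1, enqueue [5]
Visit 2, enqueue []
Visit 5, enqueue [4]
Visit 4, enqueue []

BFS order: [7, 0, 3, 6, 1, 2, 5, 4]


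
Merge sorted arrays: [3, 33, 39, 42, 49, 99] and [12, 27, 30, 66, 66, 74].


Take 3 from A
Take 12 from B
Take 27 from B
Take 30 from B
Take 33 from A
Take 39 from A
Take 42 from A
Take 49 from A
Take 66 from B
Take 66 from B
Take 74 from B

Merged: [3, 12, 27, 30, 33, 39, 42, 49, 66, 66, 74, 99]


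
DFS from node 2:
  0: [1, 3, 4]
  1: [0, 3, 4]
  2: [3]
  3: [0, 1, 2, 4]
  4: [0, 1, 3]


Visit 2, push [3]
Visit 3, push [4, 1, 0]
Visit 0, push [4, 1]
Visit 1, push [4]
Visit 4, push []

DFS order: [2, 3, 0, 1, 4]


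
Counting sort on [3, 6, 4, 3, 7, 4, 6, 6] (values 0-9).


Input: [3, 6, 4, 3, 7, 4, 6, 6]
Counts: [0, 0, 0, 2, 2, 0, 3, 1, 0, 0]

Sorted: [3, 3, 4, 4, 6, 6, 6, 7]


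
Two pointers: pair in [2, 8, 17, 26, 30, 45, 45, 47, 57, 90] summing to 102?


lo=0(2)+hi=9(90)=92
lo=1(8)+hi=9(90)=98
lo=2(17)+hi=9(90)=107
lo=2(17)+hi=8(57)=74
lo=3(26)+hi=8(57)=83
lo=4(30)+hi=8(57)=87
lo=5(45)+hi=8(57)=102

Yes: 45+57=102


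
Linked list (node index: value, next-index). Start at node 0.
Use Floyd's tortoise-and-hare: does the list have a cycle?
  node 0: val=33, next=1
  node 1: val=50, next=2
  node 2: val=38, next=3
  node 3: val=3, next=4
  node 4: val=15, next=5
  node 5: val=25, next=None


Floyd's tortoise (slow, +1) and hare (fast, +2):
  init: slow=0, fast=0
  step 1: slow=1, fast=2
  step 2: slow=2, fast=4
  step 3: fast 4->5->None, no cycle

Cycle: no


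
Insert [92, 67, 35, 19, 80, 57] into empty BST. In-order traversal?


Insert 92: root
Insert 67: L from 92
Insert 35: L from 92 -> L from 67
Insert 19: L from 92 -> L from 67 -> L from 35
Insert 80: L from 92 -> R from 67
Insert 57: L from 92 -> L from 67 -> R from 35

In-order: [19, 35, 57, 67, 80, 92]


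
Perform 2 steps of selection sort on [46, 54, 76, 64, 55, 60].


Initial: [46, 54, 76, 64, 55, 60]
Step 1: min=46 at 0
  Swap: [46, 54, 76, 64, 55, 60]
Step 2: min=54 at 1
  Swap: [46, 54, 76, 64, 55, 60]

After 2 steps: [46, 54, 76, 64, 55, 60]


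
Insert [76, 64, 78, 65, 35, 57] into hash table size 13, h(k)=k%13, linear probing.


Insert 76: h=11 -> slot 11
Insert 64: h=12 -> slot 12
Insert 78: h=0 -> slot 0
Insert 65: h=0, 1 probes -> slot 1
Insert 35: h=9 -> slot 9
Insert 57: h=5 -> slot 5

Table: [78, 65, None, None, None, 57, None, None, None, 35, None, 76, 64]


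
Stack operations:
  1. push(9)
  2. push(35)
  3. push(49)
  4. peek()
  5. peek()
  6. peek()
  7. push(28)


push(9) -> [9]
push(35) -> [9, 35]
push(49) -> [9, 35, 49]
peek()->49
peek()->49
peek()->49
push(28) -> [9, 35, 49, 28]

Final stack: [9, 35, 49, 28]


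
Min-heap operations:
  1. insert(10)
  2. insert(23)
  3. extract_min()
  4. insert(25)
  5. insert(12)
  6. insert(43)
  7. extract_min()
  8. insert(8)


insert(10) -> [10]
insert(23) -> [10, 23]
extract_min()->10, [23]
insert(25) -> [23, 25]
insert(12) -> [12, 25, 23]
insert(43) -> [12, 25, 23, 43]
extract_min()->12, [23, 25, 43]
insert(8) -> [8, 23, 43, 25]

Final heap: [8, 23, 43, 25]


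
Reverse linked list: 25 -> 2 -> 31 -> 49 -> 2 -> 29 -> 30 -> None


Step 1: curr=25, set curr.next=prev(None) | reversed so far: 25
Step 2: curr=2, set curr.next=prev(25) | reversed so far: 2 -> 25
Step 3: curr=31, set curr.next=prev(2) | reversed so far: 31 -> 2 -> 25
Step 4: curr=49, set curr.next=prev(31) | reversed so far: 49 -> 31 -> 2 -> 25
Step 5: curr=2, set curr.next=prev(49) | reversed so far: 2 -> 49 -> 31 -> 2 -> 25
Step 6: curr=29, set curr.next=prev(2) | reversed so far: 29 -> 2 -> 49 -> 31 -> 2 -> 25
Step 7: curr=30, set curr.next=prev(29) | reversed so far: 30 -> 29 -> 2 -> 49 -> 31 -> 2 -> 25

30 -> 29 -> 2 -> 49 -> 31 -> 2 -> 25 -> None


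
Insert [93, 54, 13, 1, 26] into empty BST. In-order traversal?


Insert 93: root
Insert 54: L from 93
Insert 13: L from 93 -> L from 54
Insert 1: L from 93 -> L from 54 -> L from 13
Insert 26: L from 93 -> L from 54 -> R from 13

In-order: [1, 13, 26, 54, 93]


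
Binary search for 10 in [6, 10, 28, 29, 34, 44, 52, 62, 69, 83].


Step 1: lo=0, hi=9, mid=4, val=34
Step 2: lo=0, hi=3, mid=1, val=10

Found at index 1


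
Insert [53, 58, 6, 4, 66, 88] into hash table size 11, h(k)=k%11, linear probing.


Insert 53: h=9 -> slot 9
Insert 58: h=3 -> slot 3
Insert 6: h=6 -> slot 6
Insert 4: h=4 -> slot 4
Insert 66: h=0 -> slot 0
Insert 88: h=0, 1 probes -> slot 1

Table: [66, 88, None, 58, 4, None, 6, None, None, 53, None]


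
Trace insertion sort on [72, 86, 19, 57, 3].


Initial: [72, 86, 19, 57, 3]
Insert 86: [72, 86, 19, 57, 3]
Insert 19: [19, 72, 86, 57, 3]
Insert 57: [19, 57, 72, 86, 3]
Insert 3: [3, 19, 57, 72, 86]

Sorted: [3, 19, 57, 72, 86]


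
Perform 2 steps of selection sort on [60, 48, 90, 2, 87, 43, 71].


Initial: [60, 48, 90, 2, 87, 43, 71]
Step 1: min=2 at 3
  Swap: [2, 48, 90, 60, 87, 43, 71]
Step 2: min=43 at 5
  Swap: [2, 43, 90, 60, 87, 48, 71]

After 2 steps: [2, 43, 90, 60, 87, 48, 71]


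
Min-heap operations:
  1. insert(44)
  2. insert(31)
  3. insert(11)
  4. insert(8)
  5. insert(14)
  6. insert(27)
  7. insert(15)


insert(44) -> [44]
insert(31) -> [31, 44]
insert(11) -> [11, 44, 31]
insert(8) -> [8, 11, 31, 44]
insert(14) -> [8, 11, 31, 44, 14]
insert(27) -> [8, 11, 27, 44, 14, 31]
insert(15) -> [8, 11, 15, 44, 14, 31, 27]

Final heap: [8, 11, 15, 44, 14, 31, 27]


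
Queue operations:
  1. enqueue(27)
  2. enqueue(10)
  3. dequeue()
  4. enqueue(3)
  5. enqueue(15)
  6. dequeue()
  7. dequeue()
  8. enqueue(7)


enqueue(27) -> [27]
enqueue(10) -> [27, 10]
dequeue()->27, [10]
enqueue(3) -> [10, 3]
enqueue(15) -> [10, 3, 15]
dequeue()->10, [3, 15]
dequeue()->3, [15]
enqueue(7) -> [15, 7]

Final queue: [15, 7]


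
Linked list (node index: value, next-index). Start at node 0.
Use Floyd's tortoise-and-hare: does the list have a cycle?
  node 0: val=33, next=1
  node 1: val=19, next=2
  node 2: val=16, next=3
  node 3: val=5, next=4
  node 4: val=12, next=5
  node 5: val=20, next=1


Floyd's tortoise (slow, +1) and hare (fast, +2):
  init: slow=0, fast=0
  step 1: slow=1, fast=2
  step 2: slow=2, fast=4
  step 3: slow=3, fast=1
  step 4: slow=4, fast=3
  step 5: slow=5, fast=5
  slow == fast at node 5: cycle detected

Cycle: yes
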